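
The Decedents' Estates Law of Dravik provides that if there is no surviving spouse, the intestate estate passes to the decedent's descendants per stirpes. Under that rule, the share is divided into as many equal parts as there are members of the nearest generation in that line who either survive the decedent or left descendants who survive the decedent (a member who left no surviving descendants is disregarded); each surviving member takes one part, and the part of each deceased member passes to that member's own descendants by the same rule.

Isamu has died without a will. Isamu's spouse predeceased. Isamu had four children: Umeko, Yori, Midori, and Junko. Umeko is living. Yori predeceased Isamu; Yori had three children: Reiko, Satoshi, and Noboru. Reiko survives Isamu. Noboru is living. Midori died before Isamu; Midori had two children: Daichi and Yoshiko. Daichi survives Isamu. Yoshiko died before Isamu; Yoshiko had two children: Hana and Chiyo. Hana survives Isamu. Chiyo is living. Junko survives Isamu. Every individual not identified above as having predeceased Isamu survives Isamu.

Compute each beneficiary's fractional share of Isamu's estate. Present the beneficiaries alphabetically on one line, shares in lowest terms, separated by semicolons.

Chiyo 1/16; Daichi 1/8; Hana 1/16; Junko 1/4; Noboru 1/12; Reiko 1/12; Satoshi 1/12; Umeko 1/4

There is no surviving spouse, so the entire estate passes to Isamu's descendants per stirpes.
The estate is divided into 4 equal shares of 1/4 among Umeko, Yori, Midori, Junko.
Umeko is living and takes 1/4.
Yori predeceased; the 1/4 allotted to Yori's branch passes to Yori's issue by representation.
The 1/4 is divided into 3 equal shares of 1/12 among Reiko, Satoshi, Noboru.
Reiko is living and takes 1/12.
Satoshi is living and takes 1/12.
Noboru is living and takes 1/12.
Midori predeceased; the 1/4 allotted to Midori's branch passes to Midori's issue by representation.
The 1/4 is divided into 2 equal shares of 1/8 among Daichi, Yoshiko.
Daichi is living and takes 1/8.
Yoshiko predeceased; the 1/8 allotted to Yoshiko's branch passes to Yoshiko's issue by representation.
The 1/8 is divided into 2 equal shares of 1/16 among Hana, Chiyo.
Hana is living and takes 1/16.
Chiyo is living and takes 1/16.
Junko is living and takes 1/4.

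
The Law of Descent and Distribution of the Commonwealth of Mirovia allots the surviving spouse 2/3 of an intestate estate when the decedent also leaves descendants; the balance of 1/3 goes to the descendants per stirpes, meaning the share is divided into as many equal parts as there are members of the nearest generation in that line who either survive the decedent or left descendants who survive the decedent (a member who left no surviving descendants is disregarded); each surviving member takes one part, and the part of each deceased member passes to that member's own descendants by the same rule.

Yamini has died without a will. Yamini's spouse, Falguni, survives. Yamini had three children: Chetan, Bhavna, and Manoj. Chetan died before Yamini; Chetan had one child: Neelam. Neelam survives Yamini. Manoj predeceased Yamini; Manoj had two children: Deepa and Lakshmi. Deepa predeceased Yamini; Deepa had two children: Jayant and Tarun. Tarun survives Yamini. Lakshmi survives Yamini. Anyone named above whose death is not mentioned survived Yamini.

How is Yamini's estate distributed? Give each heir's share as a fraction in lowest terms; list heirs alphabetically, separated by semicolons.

Bhavna 1/9; Falguni 2/3; Jayant 1/36; Lakshmi 1/18; Neelam 1/9; Tarun 1/36

Falguni, as surviving spouse, takes 2/3.
The remaining 1/3 passes to Yamini's descendants per stirpes.
The 1/3 is divided into 3 equal shares of 1/9 among Chetan, Bhavna, Manoj.
Chetan predeceased; the 1/9 allotted to Chetan's branch passes to Chetan's issue by representation.
Neelam is the sole taker at this level and receives the full 1/9.
Bhavna is living and takes 1/9.
Manoj predeceased; the 1/9 allotted to Manoj's branch passes to Manoj's issue by representation.
The 1/9 is divided into 2 equal shares of 1/18 among Deepa, Lakshmi.
Deepa predeceased; the 1/18 allotted to Deepa's branch passes to Deepa's issue by representation.
The 1/18 is divided into 2 equal shares of 1/36 among Jayant, Tarun.
Jayant is living and takes 1/36.
Tarun is living and takes 1/36.
Lakshmi is living and takes 1/18.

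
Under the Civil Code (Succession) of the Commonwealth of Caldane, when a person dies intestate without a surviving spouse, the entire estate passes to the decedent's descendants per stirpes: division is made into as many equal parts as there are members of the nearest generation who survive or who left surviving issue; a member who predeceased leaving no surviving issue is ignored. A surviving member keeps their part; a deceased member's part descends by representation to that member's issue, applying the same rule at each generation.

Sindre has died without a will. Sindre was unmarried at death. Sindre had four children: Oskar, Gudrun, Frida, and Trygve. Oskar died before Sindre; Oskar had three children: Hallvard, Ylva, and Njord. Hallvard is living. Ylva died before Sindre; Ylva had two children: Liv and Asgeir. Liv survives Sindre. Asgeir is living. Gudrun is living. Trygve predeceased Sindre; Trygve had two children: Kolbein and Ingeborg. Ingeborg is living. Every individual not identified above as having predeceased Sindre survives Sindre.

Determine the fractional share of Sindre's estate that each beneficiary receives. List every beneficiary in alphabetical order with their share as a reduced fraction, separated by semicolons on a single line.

There is no surviving spouse, so the entire estate passes to Sindre's descendants per stirpes.
The estate is divided into 4 equal shares of 1/4 among Oskar, Gudrun, Frida, Trygve.
Oskar predeceased; the 1/4 allotted to Oskar's branch passes to Oskar's issue by representation.
The 1/4 is divided into 3 equal shares of 1/12 among Hallvard, Ylva, Njord.
Hallvard is living and takes 1/12.
Ylva predeceased; the 1/12 allotted to Ylva's branch passes to Ylva's issue by representation.
The 1/12 is divided into 2 equal shares of 1/24 among Liv, Asgeir.
Liv is living and takes 1/24.
Asgeir is living and takes 1/24.
Njord is living and takes 1/12.
Gudrun is living and takes 1/4.
Frida is living and takes 1/4.
Trygve predeceased; the 1/4 allotted to Trygve's branch passes to Trygve's issue by representation.
The 1/4 is divided into 2 equal shares of 1/8 among Kolbein, Ingeborg.
Kolbein is living and takes 1/8.
Ingeborg is living and takes 1/8.

Asgeir 1/24; Frida 1/4; Gudrun 1/4; Hallvard 1/12; Ingeborg 1/8; Kolbein 1/8; Liv 1/24; Njord 1/12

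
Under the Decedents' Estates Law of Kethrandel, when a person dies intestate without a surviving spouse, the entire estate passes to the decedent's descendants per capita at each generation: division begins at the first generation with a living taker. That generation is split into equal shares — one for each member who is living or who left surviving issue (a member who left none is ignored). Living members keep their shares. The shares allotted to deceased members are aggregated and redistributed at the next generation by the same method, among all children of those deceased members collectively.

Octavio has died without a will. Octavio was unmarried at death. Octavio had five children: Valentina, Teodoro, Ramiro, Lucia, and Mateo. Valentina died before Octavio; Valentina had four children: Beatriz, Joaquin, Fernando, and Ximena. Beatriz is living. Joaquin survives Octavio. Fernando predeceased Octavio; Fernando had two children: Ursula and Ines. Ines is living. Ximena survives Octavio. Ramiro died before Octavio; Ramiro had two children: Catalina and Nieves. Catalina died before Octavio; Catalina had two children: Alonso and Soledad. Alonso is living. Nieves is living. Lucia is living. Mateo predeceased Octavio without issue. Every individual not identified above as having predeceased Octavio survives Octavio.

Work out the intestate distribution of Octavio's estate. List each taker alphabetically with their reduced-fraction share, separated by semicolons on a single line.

There is no surviving spouse, so the entire estate passes to Octavio's descendants per capita at each generation.
At generation 1 (Valentina, Teodoro, Ramiro, Lucia) there are 4 shares of (1)/4 = 1/4 each.
Living: Teodoro and Lucia — each takes 1/4.
Deceased: Valentina and Ramiro. Their combined 1/2 is pooled and carried to generation 2.
At generation 2 (Beatriz, Joaquin, Fernando, Ximena, Catalina, Nieves) there are 6 shares of (1/2)/6 = 1/12 each.
Living: Beatriz, Joaquin, Ximena, and Nieves — each takes 1/12.
Deceased: Fernando and Catalina. Their combined 1/6 is pooled and carried to generation 3.
At generation 3 (Ursula, Ines, Alonso, Soledad) there are 4 shares of (1/6)/4 = 1/24 each.
Living: Ursula, Ines, Alonso, and Soledad — each takes 1/24.

Alonso 1/24; Beatriz 1/12; Ines 1/24; Joaquin 1/12; Lucia 1/4; Nieves 1/12; Soledad 1/24; Teodoro 1/4; Ursula 1/24; Ximena 1/12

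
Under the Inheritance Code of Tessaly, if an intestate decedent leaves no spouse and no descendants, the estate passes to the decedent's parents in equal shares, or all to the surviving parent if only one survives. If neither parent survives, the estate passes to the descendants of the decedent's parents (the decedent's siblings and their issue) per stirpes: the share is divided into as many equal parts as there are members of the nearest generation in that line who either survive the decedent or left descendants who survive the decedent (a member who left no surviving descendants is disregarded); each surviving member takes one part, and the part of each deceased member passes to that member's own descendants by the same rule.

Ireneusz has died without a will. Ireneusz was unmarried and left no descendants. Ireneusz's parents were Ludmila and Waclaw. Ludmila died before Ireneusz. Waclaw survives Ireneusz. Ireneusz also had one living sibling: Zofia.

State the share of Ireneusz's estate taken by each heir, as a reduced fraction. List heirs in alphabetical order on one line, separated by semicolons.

Waclaw 1

Only one parent, Waclaw, survives, so Waclaw takes the entire estate. The siblings take nothing because a surviving parent has priority.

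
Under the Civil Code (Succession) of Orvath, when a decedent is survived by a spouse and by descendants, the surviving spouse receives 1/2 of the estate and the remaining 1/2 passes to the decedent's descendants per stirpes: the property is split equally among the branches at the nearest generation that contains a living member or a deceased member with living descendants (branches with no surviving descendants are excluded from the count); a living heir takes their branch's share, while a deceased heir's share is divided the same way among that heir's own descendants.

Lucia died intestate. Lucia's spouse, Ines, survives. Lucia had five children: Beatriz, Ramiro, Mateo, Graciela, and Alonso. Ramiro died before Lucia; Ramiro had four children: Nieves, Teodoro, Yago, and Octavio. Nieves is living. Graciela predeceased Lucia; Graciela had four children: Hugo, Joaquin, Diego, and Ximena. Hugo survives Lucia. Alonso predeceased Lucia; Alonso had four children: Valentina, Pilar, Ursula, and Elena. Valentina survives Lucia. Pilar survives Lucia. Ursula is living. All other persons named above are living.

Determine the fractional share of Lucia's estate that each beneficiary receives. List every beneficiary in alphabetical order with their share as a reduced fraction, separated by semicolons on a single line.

Beatriz 1/10; Diego 1/40; Elena 1/40; Hugo 1/40; Ines 1/2; Joaquin 1/40; Mateo 1/10; Nieves 1/40; Octavio 1/40; Pilar 1/40; Teodoro 1/40; Ursula 1/40; Valentina 1/40; Ximena 1/40; Yago 1/40

Ines, as surviving spouse, takes 1/2.
The remaining 1/2 passes to Lucia's descendants per stirpes.
The 1/2 is divided into 5 equal shares of 1/10 among Beatriz, Ramiro, Mateo, Graciela, Alonso.
Beatriz is living and takes 1/10.
Ramiro predeceased; the 1/10 allotted to Ramiro's branch passes to Ramiro's issue by representation.
The 1/10 is divided into 4 equal shares of 1/40 among Nieves, Teodoro, Yago, Octavio.
Nieves is living and takes 1/40.
Teodoro is living and takes 1/40.
Yago is living and takes 1/40.
Octavio is living and takes 1/40.
Mateo is living and takes 1/10.
Graciela predeceased; the 1/10 allotted to Graciela's branch passes to Graciela's issue by representation.
The 1/10 is divided into 4 equal shares of 1/40 among Hugo, Joaquin, Diego, Ximena.
Hugo is living and takes 1/40.
Joaquin is living and takes 1/40.
Diego is living and takes 1/40.
Ximena is living and takes 1/40.
Alonso predeceased; the 1/10 allotted to Alonso's branch passes to Alonso's issue by representation.
The 1/10 is divided into 4 equal shares of 1/40 among Valentina, Pilar, Ursula, Elena.
Valentina is living and takes 1/40.
Pilar is living and takes 1/40.
Ursula is living and takes 1/40.
Elena is living and takes 1/40.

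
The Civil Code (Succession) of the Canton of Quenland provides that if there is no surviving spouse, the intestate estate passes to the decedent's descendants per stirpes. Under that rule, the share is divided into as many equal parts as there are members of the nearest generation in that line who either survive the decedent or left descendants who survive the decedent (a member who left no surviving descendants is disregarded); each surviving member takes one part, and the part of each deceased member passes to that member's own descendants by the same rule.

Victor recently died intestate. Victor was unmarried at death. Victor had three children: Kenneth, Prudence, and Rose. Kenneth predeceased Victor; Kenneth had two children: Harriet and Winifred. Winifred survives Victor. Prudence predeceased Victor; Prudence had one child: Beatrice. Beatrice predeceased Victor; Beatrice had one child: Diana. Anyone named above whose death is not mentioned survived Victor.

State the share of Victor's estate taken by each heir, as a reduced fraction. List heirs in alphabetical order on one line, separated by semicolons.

Diana 1/3; Harriet 1/6; Rose 1/3; Winifred 1/6

There is no surviving spouse, so the entire estate passes to Victor's descendants per stirpes.
The estate is divided into 3 equal shares of 1/3 among Kenneth, Prudence, Rose.
Kenneth predeceased; the 1/3 allotted to Kenneth's branch passes to Kenneth's issue by representation.
The 1/3 is divided into 2 equal shares of 1/6 among Harriet, Winifred.
Harriet is living and takes 1/6.
Winifred is living and takes 1/6.
Prudence predeceased; the 1/3 allotted to Prudence's branch passes to Prudence's issue by representation.
Beatrice's line is the sole branch at this level, so the full 1/3 passes to Beatrice's issue by representation.
Diana is the sole taker at this level and receives the full 1/3.
Rose is living and takes 1/3.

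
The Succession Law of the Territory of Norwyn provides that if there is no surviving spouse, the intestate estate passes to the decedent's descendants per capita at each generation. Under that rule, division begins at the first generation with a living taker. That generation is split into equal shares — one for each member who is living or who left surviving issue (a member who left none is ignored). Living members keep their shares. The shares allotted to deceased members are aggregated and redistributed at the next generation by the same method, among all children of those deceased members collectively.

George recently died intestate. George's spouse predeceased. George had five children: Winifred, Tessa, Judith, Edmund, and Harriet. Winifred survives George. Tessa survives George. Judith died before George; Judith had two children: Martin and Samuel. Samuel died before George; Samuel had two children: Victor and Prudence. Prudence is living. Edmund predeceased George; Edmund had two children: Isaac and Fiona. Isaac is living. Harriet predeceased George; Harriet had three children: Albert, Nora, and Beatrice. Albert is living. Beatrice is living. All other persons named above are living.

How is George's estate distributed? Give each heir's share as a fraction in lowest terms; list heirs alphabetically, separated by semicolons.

There is no surviving spouse, so the entire estate passes to George's descendants per capita at each generation.
At generation 1 (Winifred, Tessa, Judith, Edmund, Harriet) there are 5 shares of (1)/5 = 1/5 each.
Living: Winifred and Tessa — each takes 1/5.
Deceased: Judith, Edmund, and Harriet. Their combined 3/5 is pooled and carried to generation 2.
At generation 2 (Martin, Samuel, Isaac, Fiona, Albert, Nora, Beatrice) there are 7 shares of (3/5)/7 = 3/35 each.
Living: Martin, Isaac, Fiona, Albert, Nora, and Beatrice — each takes 3/35.
Deceased: Samuel. That 3/35 share is carried to generation 3.
At generation 3 (Victor, Prudence) there are 2 shares of (3/35)/2 = 3/70 each.
Living: Victor and Prudence — each takes 3/70.

Albert 3/35; Beatrice 3/35; Fiona 3/35; Isaac 3/35; Martin 3/35; Nora 3/35; Prudence 3/70; Tessa 1/5; Victor 3/70; Winifred 1/5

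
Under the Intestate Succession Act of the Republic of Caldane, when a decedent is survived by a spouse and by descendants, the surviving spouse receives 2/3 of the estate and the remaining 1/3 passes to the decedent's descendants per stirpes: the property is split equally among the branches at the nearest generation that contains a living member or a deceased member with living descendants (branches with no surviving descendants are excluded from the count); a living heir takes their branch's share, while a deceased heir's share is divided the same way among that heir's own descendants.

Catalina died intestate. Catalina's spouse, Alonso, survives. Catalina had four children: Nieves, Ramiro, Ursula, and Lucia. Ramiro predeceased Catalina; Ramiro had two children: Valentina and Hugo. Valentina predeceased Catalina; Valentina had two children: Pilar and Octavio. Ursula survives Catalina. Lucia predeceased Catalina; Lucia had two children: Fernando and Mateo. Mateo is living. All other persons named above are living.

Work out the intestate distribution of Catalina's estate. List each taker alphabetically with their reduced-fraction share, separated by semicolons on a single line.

Alonso 2/3; Fernando 1/24; Hugo 1/24; Mateo 1/24; Nieves 1/12; Octavio 1/48; Pilar 1/48; Ursula 1/12

Alonso, as surviving spouse, takes 2/3.
The remaining 1/3 passes to Catalina's descendants per stirpes.
The 1/3 is divided into 4 equal shares of 1/12 among Nieves, Ramiro, Ursula, Lucia.
Nieves is living and takes 1/12.
Ramiro predeceased; the 1/12 allotted to Ramiro's branch passes to Ramiro's issue by representation.
The 1/12 is divided into 2 equal shares of 1/24 among Valentina, Hugo.
Valentina predeceased; the 1/24 allotted to Valentina's branch passes to Valentina's issue by representation.
The 1/24 is divided into 2 equal shares of 1/48 among Pilar, Octavio.
Pilar is living and takes 1/48.
Octavio is living and takes 1/48.
Hugo is living and takes 1/24.
Ursula is living and takes 1/12.
Lucia predeceased; the 1/12 allotted to Lucia's branch passes to Lucia's issue by representation.
The 1/12 is divided into 2 equal shares of 1/24 among Fernando, Mateo.
Fernando is living and takes 1/24.
Mateo is living and takes 1/24.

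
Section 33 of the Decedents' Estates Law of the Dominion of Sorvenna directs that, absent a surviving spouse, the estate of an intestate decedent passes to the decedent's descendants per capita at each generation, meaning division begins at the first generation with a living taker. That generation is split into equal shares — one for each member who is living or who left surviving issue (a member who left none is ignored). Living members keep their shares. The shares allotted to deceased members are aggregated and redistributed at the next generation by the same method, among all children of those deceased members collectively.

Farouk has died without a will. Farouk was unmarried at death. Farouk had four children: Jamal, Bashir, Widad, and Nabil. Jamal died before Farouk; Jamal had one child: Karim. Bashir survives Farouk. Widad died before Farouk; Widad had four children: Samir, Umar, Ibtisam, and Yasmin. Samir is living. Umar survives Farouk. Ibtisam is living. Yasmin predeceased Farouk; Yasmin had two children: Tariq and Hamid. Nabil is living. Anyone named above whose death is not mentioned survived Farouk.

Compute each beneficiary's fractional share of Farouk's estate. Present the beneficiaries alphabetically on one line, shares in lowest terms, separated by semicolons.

There is no surviving spouse, so the entire estate passes to Farouk's descendants per capita at each generation.
At generation 1 (Jamal, Bashir, Widad, Nabil) there are 4 shares of (1)/4 = 1/4 each.
Living: Bashir and Nabil — each takes 1/4.
Deceased: Jamal and Widad. Their combined 1/2 is pooled and carried to generation 2.
At generation 2 (Karim, Samir, Umar, Ibtisam, Yasmin) there are 5 shares of (1/2)/5 = 1/10 each.
Living: Karim, Samir, Umar, and Ibtisam — each takes 1/10.
Deceased: Yasmin. That 1/10 share is carried to generation 3.
At generation 3 (Tariq, Hamid) there are 2 shares of (1/10)/2 = 1/20 each.
Living: Tariq and Hamid — each takes 1/20.

Bashir 1/4; Hamid 1/20; Ibtisam 1/10; Karim 1/10; Nabil 1/4; Samir 1/10; Tariq 1/20; Umar 1/10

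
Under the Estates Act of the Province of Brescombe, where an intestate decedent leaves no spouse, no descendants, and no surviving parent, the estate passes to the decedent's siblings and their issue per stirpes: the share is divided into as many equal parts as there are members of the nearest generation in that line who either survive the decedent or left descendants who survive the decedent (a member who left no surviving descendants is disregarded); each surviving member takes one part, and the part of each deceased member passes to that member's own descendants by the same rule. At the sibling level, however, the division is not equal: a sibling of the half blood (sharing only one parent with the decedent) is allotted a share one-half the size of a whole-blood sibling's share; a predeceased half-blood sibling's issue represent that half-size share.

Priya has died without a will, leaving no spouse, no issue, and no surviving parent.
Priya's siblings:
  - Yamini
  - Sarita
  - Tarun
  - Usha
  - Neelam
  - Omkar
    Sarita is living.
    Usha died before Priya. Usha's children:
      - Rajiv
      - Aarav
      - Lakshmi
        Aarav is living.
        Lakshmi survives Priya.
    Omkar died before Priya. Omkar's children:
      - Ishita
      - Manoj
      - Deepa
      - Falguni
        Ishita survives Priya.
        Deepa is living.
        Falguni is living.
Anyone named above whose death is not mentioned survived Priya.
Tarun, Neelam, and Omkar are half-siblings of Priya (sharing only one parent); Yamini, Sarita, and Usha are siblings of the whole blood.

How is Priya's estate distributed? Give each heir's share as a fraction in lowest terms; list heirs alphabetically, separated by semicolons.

Aarav 2/27; Deepa 1/36; Falguni 1/36; Ishita 1/36; Lakshmi 2/27; Manoj 1/36; Neelam 1/9; Rajiv 2/27; Sarita 2/9; Tarun 1/9; Yamini 2/9

No spouse, descendants, or parent survives, so the estate passes to Priya's siblings per stirpes.
Half-blood siblings count for one-half the weight of whole-blood siblings at the initial division.
Dividing 1 in proportion to weights (total weight 9/2): Yamini (weight 1) → 2/9; Sarita (weight 1) → 2/9; Tarun (weight 1/2) → 1/9; Usha (weight 1) → 2/9; Neelam (weight 1/2) → 1/9; Omkar (weight 1/2) → 1/9.
Yamini is living and takes 2/9.
Sarita is living and takes 2/9.
Tarun is living and takes 1/9.
Usha predeceased; the 2/9 allotted to Usha's branch passes to Usha's issue by representation.
The 2/9 is divided into 3 equal shares of 2/27 among Rajiv, Aarav, Lakshmi.
Rajiv is living and takes 2/27.
Aarav is living and takes 2/27.
Lakshmi is living and takes 2/27.
Neelam is living and takes 1/9.
Omkar predeceased; the 1/9 allotted to Omkar's branch passes to Omkar's issue by representation.
The 1/9 is divided into 4 equal shares of 1/36 among Ishita, Manoj, Deepa, Falguni.
Ishita is living and takes 1/36.
Manoj is living and takes 1/36.
Deepa is living and takes 1/36.
Falguni is living and takes 1/36.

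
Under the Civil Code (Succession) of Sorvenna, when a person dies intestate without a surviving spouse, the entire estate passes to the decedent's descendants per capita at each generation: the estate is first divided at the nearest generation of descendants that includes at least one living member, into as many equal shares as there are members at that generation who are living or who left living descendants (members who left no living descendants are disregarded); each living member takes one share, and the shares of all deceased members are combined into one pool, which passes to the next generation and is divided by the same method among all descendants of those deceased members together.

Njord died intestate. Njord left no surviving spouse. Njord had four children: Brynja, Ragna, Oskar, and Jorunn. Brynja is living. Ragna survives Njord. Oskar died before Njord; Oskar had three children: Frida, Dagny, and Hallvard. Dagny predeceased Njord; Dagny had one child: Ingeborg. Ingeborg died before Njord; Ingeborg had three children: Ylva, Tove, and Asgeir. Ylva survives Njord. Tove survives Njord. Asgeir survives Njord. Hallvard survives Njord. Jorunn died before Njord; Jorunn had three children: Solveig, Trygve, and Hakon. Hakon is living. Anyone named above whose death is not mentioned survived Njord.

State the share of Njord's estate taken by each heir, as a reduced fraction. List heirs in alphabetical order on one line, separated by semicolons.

There is no surviving spouse, so the entire estate passes to Njord's descendants per capita at each generation.
At generation 1 (Brynja, Ragna, Oskar, Jorunn) there are 4 shares of (1)/4 = 1/4 each.
Living: Brynja and Ragna — each takes 1/4.
Deceased: Oskar and Jorunn. Their combined 1/2 is pooled and carried to generation 2.
At generation 2 (Frida, Dagny, Hallvard, Solveig, Trygve, Hakon) there are 6 shares of (1/2)/6 = 1/12 each.
Living: Frida, Hallvard, Solveig, Trygve, and Hakon — each takes 1/12.
Deceased: Dagny. That 1/12 share is carried to generation 3.
At generation 3 (Ingeborg) there are 1 shares of (1/12)/1 = 1/12 each.
Deceased: Ingeborg. That 1/12 share is carried to generation 4.
At generation 4 (Ylva, Tove, Asgeir) there are 3 shares of (1/12)/3 = 1/36 each.
Living: Ylva, Tove, and Asgeir — each takes 1/36.

Asgeir 1/36; Brynja 1/4; Frida 1/12; Hakon 1/12; Hallvard 1/12; Ragna 1/4; Solveig 1/12; Tove 1/36; Trygve 1/12; Ylva 1/36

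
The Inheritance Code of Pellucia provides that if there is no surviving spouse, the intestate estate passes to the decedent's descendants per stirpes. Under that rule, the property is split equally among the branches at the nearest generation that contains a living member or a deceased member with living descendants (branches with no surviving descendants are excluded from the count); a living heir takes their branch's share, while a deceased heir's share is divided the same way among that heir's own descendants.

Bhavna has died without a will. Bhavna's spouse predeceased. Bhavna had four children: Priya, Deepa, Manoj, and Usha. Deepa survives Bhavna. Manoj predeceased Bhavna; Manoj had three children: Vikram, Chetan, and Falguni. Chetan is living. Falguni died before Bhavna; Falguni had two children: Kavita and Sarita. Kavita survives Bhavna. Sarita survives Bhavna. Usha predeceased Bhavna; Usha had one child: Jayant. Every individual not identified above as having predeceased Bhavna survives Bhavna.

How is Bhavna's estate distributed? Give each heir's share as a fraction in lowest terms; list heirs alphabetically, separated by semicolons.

Chetan 1/12; Deepa 1/4; Jayant 1/4; Kavita 1/24; Priya 1/4; Sarita 1/24; Vikram 1/12

There is no surviving spouse, so the entire estate passes to Bhavna's descendants per stirpes.
The estate is divided into 4 equal shares of 1/4 among Priya, Deepa, Manoj, Usha.
Priya is living and takes 1/4.
Deepa is living and takes 1/4.
Manoj predeceased; the 1/4 allotted to Manoj's branch passes to Manoj's issue by representation.
The 1/4 is divided into 3 equal shares of 1/12 among Vikram, Chetan, Falguni.
Vikram is living and takes 1/12.
Chetan is living and takes 1/12.
Falguni predeceased; the 1/12 allotted to Falguni's branch passes to Falguni's issue by representation.
The 1/12 is divided into 2 equal shares of 1/24 among Kavita, Sarita.
Kavita is living and takes 1/24.
Sarita is living and takes 1/24.
Usha predeceased; the 1/4 allotted to Usha's branch passes to Usha's issue by representation.
Jayant is the sole taker at this level and receives the full 1/4.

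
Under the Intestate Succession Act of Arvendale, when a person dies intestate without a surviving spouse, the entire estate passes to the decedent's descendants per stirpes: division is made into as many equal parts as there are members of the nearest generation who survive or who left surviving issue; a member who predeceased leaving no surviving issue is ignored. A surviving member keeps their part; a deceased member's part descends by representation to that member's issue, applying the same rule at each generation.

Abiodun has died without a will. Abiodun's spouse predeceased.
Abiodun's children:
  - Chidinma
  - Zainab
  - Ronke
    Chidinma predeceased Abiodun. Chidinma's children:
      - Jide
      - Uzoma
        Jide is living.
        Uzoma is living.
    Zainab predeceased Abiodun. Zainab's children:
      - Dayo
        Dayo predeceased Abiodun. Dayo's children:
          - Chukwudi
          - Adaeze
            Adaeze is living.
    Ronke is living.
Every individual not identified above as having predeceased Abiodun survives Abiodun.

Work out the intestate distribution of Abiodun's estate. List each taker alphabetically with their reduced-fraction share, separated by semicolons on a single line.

Adaeze 1/6; Chukwudi 1/6; Jide 1/6; Ronke 1/3; Uzoma 1/6

There is no surviving spouse, so the entire estate passes to Abiodun's descendants per stirpes.
The estate is divided into 3 equal shares of 1/3 among Chidinma, Zainab, Ronke.
Chidinma predeceased; the 1/3 allotted to Chidinma's branch passes to Chidinma's issue by representation.
The 1/3 is divided into 2 equal shares of 1/6 among Jide, Uzoma.
Jide is living and takes 1/6.
Uzoma is living and takes 1/6.
Zainab predeceased; the 1/3 allotted to Zainab's branch passes to Zainab's issue by representation.
Dayo's line is the sole branch at this level, so the full 1/3 passes to Dayo's issue by representation.
The 1/3 is divided into 2 equal shares of 1/6 among Chukwudi, Adaeze.
Chukwudi is living and takes 1/6.
Adaeze is living and takes 1/6.
Ronke is living and takes 1/3.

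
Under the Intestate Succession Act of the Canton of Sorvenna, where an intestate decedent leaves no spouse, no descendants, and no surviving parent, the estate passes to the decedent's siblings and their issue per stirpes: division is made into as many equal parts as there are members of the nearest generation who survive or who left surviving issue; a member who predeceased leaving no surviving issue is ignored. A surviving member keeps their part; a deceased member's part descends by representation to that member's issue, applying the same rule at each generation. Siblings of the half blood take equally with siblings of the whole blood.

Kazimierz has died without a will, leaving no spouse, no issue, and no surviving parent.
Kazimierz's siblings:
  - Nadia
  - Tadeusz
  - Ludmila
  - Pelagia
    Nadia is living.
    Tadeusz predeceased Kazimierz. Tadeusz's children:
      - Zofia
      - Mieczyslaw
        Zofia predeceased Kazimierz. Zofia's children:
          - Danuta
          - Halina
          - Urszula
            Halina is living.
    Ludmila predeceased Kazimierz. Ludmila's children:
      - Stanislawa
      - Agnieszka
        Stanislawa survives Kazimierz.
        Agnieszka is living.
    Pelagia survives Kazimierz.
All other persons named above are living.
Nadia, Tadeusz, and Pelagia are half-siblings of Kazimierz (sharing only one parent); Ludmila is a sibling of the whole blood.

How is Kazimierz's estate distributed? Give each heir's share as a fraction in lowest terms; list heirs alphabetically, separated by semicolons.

No spouse, descendants, or parent survives, so the estate passes to Kazimierz's siblings per stirpes.
Half-blood and whole-blood siblings take equally under the stated rule.
The estate is divided into 4 equal shares of 1/4 among Nadia, Tadeusz, Ludmila, Pelagia.
Nadia is living and takes 1/4.
Tadeusz predeceased; the 1/4 allotted to Tadeusz's branch passes to Tadeusz's issue by representation.
The 1/4 is divided into 2 equal shares of 1/8 among Zofia, Mieczyslaw.
Zofia predeceased; the 1/8 allotted to Zofia's branch passes to Zofia's issue by representation.
The 1/8 is divided into 3 equal shares of 1/24 among Danuta, Halina, Urszula.
Danuta is living and takes 1/24.
Halina is living and takes 1/24.
Urszula is living and takes 1/24.
Mieczyslaw is living and takes 1/8.
Ludmila predeceased; the 1/4 allotted to Ludmila's branch passes to Ludmila's issue by representation.
The 1/4 is divided into 2 equal shares of 1/8 among Stanislawa, Agnieszka.
Stanislawa is living and takes 1/8.
Agnieszka is living and takes 1/8.
Pelagia is living and takes 1/4.

Agnieszka 1/8; Danuta 1/24; Halina 1/24; Mieczyslaw 1/8; Nadia 1/4; Pelagia 1/4; Stanislawa 1/8; Urszula 1/24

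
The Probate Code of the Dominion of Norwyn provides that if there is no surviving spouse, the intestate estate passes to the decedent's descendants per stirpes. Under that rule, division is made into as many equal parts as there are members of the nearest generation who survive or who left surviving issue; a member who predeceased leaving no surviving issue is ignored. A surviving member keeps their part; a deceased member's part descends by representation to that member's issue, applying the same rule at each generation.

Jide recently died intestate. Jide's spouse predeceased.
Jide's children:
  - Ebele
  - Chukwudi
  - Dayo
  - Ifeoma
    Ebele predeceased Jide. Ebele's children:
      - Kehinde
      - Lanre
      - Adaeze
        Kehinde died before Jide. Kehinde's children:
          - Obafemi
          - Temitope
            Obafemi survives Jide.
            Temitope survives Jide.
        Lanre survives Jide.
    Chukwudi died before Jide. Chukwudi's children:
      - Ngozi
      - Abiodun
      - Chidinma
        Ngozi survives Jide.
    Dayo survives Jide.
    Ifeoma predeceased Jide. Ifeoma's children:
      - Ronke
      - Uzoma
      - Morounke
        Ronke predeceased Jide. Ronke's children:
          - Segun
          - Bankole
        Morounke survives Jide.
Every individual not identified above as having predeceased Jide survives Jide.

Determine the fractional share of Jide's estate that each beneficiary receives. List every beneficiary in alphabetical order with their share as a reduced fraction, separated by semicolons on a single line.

There is no surviving spouse, so the entire estate passes to Jide's descendants per stirpes.
The estate is divided into 4 equal shares of 1/4 among Ebele, Chukwudi, Dayo, Ifeoma.
Ebele predeceased; the 1/4 allotted to Ebele's branch passes to Ebele's issue by representation.
The 1/4 is divided into 3 equal shares of 1/12 among Kehinde, Lanre, Adaeze.
Kehinde predeceased; the 1/12 allotted to Kehinde's branch passes to Kehinde's issue by representation.
The 1/12 is divided into 2 equal shares of 1/24 among Obafemi, Temitope.
Obafemi is living and takes 1/24.
Temitope is living and takes 1/24.
Lanre is living and takes 1/12.
Adaeze is living and takes 1/12.
Chukwudi predeceased; the 1/4 allotted to Chukwudi's branch passes to Chukwudi's issue by representation.
The 1/4 is divided into 3 equal shares of 1/12 among Ngozi, Abiodun, Chidinma.
Ngozi is living and takes 1/12.
Abiodun is living and takes 1/12.
Chidinma is living and takes 1/12.
Dayo is living and takes 1/4.
Ifeoma predeceased; the 1/4 allotted to Ifeoma's branch passes to Ifeoma's issue by representation.
The 1/4 is divided into 3 equal shares of 1/12 among Ronke, Uzoma, Morounke.
Ronke predeceased; the 1/12 allotted to Ronke's branch passes to Ronke's issue by representation.
The 1/12 is divided into 2 equal shares of 1/24 among Segun, Bankole.
Segun is living and takes 1/24.
Bankole is living and takes 1/24.
Uzoma is living and takes 1/12.
Morounke is living and takes 1/12.

Abiodun 1/12; Adaeze 1/12; Bankole 1/24; Chidinma 1/12; Dayo 1/4; Lanre 1/12; Morounke 1/12; Ngozi 1/12; Obafemi 1/24; Segun 1/24; Temitope 1/24; Uzoma 1/12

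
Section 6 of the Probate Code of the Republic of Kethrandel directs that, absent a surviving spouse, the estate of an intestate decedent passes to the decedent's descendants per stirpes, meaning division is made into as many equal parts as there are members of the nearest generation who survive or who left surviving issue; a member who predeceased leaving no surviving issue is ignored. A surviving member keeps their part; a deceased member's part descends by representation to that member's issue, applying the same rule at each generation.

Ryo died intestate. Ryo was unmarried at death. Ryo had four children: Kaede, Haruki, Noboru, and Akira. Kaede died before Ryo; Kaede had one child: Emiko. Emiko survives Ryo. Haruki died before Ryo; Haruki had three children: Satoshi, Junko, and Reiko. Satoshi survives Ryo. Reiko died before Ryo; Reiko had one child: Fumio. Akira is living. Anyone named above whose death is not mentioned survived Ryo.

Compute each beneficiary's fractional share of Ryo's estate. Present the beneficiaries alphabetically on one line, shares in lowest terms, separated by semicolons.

There is no surviving spouse, so the entire estate passes to Ryo's descendants per stirpes.
The estate is divided into 4 equal shares of 1/4 among Kaede, Haruki, Noboru, Akira.
Kaede predeceased; the 1/4 allotted to Kaede's branch passes to Kaede's issue by representation.
Emiko is the sole taker at this level and receives the full 1/4.
Haruki predeceased; the 1/4 allotted to Haruki's branch passes to Haruki's issue by representation.
The 1/4 is divided into 3 equal shares of 1/12 among Satoshi, Junko, Reiko.
Satoshi is living and takes 1/12.
Junko is living and takes 1/12.
Reiko predeceased; the 1/12 allotted to Reiko's branch passes to Reiko's issue by representation.
Fumio is the sole taker at this level and receives the full 1/12.
Noboru is living and takes 1/4.
Akira is living and takes 1/4.

Akira 1/4; Emiko 1/4; Fumio 1/12; Junko 1/12; Noboru 1/4; Satoshi 1/12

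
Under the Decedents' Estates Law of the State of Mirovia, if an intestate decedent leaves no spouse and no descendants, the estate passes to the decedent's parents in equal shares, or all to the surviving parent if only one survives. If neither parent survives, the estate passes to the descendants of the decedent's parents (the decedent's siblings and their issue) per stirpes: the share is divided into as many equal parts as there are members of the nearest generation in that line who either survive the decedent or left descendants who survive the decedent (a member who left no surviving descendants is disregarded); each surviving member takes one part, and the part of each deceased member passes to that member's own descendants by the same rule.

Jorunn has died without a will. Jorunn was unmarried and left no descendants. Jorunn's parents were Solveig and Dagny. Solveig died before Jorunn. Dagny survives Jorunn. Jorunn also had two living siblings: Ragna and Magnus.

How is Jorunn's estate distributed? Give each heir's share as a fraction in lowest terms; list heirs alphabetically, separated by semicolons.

Dagny 1

Only one parent, Dagny, survives, so Dagny takes the entire estate. The siblings take nothing because a surviving parent has priority.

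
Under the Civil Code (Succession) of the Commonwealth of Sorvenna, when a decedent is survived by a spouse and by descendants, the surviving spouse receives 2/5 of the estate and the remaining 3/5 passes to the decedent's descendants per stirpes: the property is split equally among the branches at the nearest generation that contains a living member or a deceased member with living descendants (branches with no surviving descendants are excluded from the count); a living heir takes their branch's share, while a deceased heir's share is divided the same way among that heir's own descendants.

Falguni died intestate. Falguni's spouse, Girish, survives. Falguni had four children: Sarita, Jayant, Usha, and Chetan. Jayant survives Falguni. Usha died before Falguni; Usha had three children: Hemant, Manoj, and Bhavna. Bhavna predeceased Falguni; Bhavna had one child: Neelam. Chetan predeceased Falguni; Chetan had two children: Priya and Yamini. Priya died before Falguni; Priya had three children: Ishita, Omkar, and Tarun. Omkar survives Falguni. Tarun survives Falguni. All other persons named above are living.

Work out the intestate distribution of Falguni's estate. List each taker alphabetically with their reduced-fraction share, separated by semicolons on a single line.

Girish, as surviving spouse, takes 2/5.
The remaining 3/5 passes to Falguni's descendants per stirpes.
The 3/5 is divided into 4 equal shares of 3/20 among Sarita, Jayant, Usha, Chetan.
Sarita is living and takes 3/20.
Jayant is living and takes 3/20.
Usha predeceased; the 3/20 allotted to Usha's branch passes to Usha's issue by representation.
The 3/20 is divided into 3 equal shares of 1/20 among Hemant, Manoj, Bhavna.
Hemant is living and takes 1/20.
Manoj is living and takes 1/20.
Bhavna predeceased; the 1/20 allotted to Bhavna's branch passes to Bhavna's issue by representation.
Neelam is the sole taker at this level and receives the full 1/20.
Chetan predeceased; the 3/20 allotted to Chetan's branch passes to Chetan's issue by representation.
The 3/20 is divided into 2 equal shares of 3/40 among Priya, Yamini.
Priya predeceased; the 3/40 allotted to Priya's branch passes to Priya's issue by representation.
The 3/40 is divided into 3 equal shares of 1/40 among Ishita, Omkar, Tarun.
Ishita is living and takes 1/40.
Omkar is living and takes 1/40.
Tarun is living and takes 1/40.
Yamini is living and takes 3/40.

Girish 2/5; Hemant 1/20; Ishita 1/40; Jayant 3/20; Manoj 1/20; Neelam 1/20; Omkar 1/40; Sarita 3/20; Tarun 1/40; Yamini 3/40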